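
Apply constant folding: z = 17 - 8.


17 - 8 = 9 at compile time
Optimized: z = 9


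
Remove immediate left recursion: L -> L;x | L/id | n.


Left-recursive alternatives: L;x, L/id; non-recursive: n
Introduce L': L -> nL', L' -> ;xL' | /idL' | ε


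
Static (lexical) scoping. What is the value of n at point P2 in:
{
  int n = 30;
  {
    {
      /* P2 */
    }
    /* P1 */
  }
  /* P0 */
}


P2's block does not declare n; resolves to the enclosing declaration at depth 0
n = 30


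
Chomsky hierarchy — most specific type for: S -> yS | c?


Right-linear: every RHS is a terminal or a terminal followed by one nonterminal
Classification: Type 3 (Regular)


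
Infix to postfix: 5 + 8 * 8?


* has higher precedence, evaluate 8*8 first
Postfix: 5 8 8 * +


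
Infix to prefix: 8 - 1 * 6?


'*' binds tighter: tree is (- 8 (* 1 6))
Prefix: - 8 * 1 6


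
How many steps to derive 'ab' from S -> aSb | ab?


Derivation: S => ab
Steps: 1


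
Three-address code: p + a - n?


Break into single-operator statements:
t1 = p + a
t2 = t1 - n


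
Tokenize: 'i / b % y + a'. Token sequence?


Scan left to right, longest-match per lexeme
Tokens: ID(i), OP(/), ID(b), OP(%), ID(y), OP(+), ID(a)


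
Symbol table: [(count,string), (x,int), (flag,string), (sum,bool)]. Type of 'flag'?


Lookup 'flag' → type string


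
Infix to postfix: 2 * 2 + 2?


Left to right (same or higher precedence on left)
Postfix: 2 2 * 2 +


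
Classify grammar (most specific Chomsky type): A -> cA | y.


Right-linear: every RHS is a terminal or a terminal followed by one nonterminal
Classification: Type 3 (Regular)


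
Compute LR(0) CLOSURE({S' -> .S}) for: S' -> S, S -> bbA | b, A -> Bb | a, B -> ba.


Start: S' -> .S
For each item with dot before a nonterminal B, add B -> .γ for every B-production
Closure: [S' -> .S, S -> .bbA, S -> .b]


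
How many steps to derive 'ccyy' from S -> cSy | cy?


Derivation: S => cSy => ccyy
Steps: 2


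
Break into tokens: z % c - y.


Scan left to right, longest-match per lexeme
Tokens: ID(z), OP(%), ID(c), OP(-), ID(y)


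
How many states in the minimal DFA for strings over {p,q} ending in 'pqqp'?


Track the longest suffix of input matching a prefix of 'pqqp': 5 classes (prefixes of length 0..4)
Minimal DFA: 5 states


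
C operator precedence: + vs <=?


'+' is additive (level 9); '<=' is relational (level 7)
Higher level binds tighter
'+' has higher precedence than '<='


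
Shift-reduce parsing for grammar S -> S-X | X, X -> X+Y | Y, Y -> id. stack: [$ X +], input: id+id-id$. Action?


no handle; shift 'id'
Action: shift


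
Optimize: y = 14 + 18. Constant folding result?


14 + 18 = 32 at compile time
Optimized: y = 32


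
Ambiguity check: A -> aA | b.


right-linear, alternatives start with distinct terminals 'a' vs 'b': unique leftmost derivation
Unambiguous


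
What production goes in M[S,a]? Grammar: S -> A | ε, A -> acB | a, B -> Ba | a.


For [S, a]: 'a' ∈ FIRST(A)
Entry: S -> A


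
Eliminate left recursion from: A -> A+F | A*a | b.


Left-recursive alternatives: A+F, A*a; non-recursive: b
Introduce A': A -> bA', A' -> +FA' | *aA' | ε


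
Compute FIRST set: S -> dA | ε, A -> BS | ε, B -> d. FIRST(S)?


Per alternative of S: FIRST(dA) = {d}; FIRST(ε) = {ε}
FIRST(S) = {d, ε}


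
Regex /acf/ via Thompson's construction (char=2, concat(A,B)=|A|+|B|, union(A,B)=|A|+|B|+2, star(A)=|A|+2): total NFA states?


Syntax tree has 3 char leaf(s), 0 union(s), 0 star(s)
chars contribute 3×2 = 6; each union adds +2; each star adds +2
Total: 6 + 0 + 0 = 6 states


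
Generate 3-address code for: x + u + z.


Break into single-operator statements:
t1 = x + u
t2 = t1 + z


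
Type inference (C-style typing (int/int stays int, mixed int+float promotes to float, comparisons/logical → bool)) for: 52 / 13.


Operand types: int / int
Rule: mixed int/float promotes to float; int/int stays int
Result type: int


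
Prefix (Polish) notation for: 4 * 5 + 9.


left-to-right (same/higher precedence on left): tree is (+ (* 4 5) 9)
Prefix: + * 4 5 9


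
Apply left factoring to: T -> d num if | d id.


Common prefix: 'd'
Factored: T -> d T', T' -> num if | id


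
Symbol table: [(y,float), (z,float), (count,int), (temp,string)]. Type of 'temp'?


Lookup 'temp' → type string


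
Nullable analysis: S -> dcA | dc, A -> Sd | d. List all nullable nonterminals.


A nonterminal is nullable iff some alternative derives ε (directly, or every symbol in it is nullable)
Nullable: {}


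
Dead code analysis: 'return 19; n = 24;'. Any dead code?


statement follows a return and is unreachable
Dead: 'n = 24'


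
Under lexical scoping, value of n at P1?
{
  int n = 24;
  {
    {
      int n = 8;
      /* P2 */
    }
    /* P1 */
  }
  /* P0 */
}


P1's block does not declare n; resolves to the enclosing declaration at depth 0
n = 24


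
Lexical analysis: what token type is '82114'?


Pattern: digits only
Type: INTEGER_LITERAL


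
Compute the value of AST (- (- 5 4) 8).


Evaluate inner: (- 5 4) = 1
Evaluate root: (- 1 8) = -7
Result: -7


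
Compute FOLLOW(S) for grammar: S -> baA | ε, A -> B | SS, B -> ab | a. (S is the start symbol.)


$ ∈ FOLLOW(S). For each A -> αBβ: add FIRST(β)\{ε} to FOLLOW(B); if β nullable, add FOLLOW(A).
FOLLOW(S) = {$, b}


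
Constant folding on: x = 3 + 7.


3 + 7 = 10 at compile time
Optimized: x = 10


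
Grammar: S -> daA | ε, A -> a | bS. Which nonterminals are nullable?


A nonterminal is nullable iff some alternative derives ε (directly, or every symbol in it is nullable)
Nullable: {S}


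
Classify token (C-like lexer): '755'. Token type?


Pattern: digits only
Type: INTEGER_LITERAL


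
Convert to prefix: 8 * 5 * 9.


left-to-right (same/higher precedence on left): tree is (* (* 8 5) 9)
Prefix: * * 8 5 9


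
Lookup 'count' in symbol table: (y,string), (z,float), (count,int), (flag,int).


Lookup 'count' → type int


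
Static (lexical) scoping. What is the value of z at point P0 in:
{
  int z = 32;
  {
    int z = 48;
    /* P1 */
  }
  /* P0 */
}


z declared in the same block as P0
z = 32


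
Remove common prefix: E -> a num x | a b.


Common prefix: 'a'
Factored: E -> a E', E' -> num x | b


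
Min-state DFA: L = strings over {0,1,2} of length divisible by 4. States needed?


Track length mod 4: states 0..3, accept at 0
Minimal DFA: 4 states


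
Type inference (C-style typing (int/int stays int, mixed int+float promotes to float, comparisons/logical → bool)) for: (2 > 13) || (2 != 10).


Operand types: bool || bool
Rule: logical operators take bool operands and yield bool
Result type: bool


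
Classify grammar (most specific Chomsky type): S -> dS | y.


Right-linear: every RHS is a terminal or a terminal followed by one nonterminal
Classification: Type 3 (Regular)


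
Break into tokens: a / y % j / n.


Scan left to right, longest-match per lexeme
Tokens: ID(a), OP(/), ID(y), OP(%), ID(j), OP(/), ID(n)


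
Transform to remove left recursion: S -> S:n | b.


Left-recursive alternatives: S:n; non-recursive: b
Introduce S': S -> bS', S' -> :nS' | ε


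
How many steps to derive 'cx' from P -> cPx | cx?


Derivation: P => cx
Steps: 1


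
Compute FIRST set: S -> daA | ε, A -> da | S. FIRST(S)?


Per alternative of S: FIRST(daA) = {d}; FIRST(ε) = {ε}
FIRST(S) = {d, ε}


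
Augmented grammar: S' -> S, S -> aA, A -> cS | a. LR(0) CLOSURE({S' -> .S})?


Start: S' -> .S
For each item with dot before a nonterminal B, add B -> .γ for every B-production
Closure: [S' -> .S, S -> .aA]


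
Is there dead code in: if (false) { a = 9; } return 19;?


condition is constant false, so the whole block is unreachable
Dead: 'if (false) { a = 9; }'


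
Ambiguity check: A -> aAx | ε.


balanced a^n…x^n: each string has a unique parse
Unambiguous


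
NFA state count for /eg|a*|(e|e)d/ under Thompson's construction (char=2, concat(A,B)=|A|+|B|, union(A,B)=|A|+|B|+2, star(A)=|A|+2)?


Syntax tree has 6 char leaf(s), 3 union(s), 1 star(s)
chars contribute 6×2 = 12; each union adds +2; each star adds +2
Total: 12 + 6 + 2 = 20 states


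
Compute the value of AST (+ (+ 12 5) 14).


Evaluate inner: (+ 12 5) = 17
Evaluate root: (+ 17 14) = 31
Result: 31


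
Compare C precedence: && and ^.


'^' is bitwise XOR (level 4); '&&' is logical AND (level 2)
Higher level binds tighter
'^' has higher precedence than '&&'


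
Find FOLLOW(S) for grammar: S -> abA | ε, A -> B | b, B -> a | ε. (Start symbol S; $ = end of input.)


$ ∈ FOLLOW(S). For each A -> αBβ: add FIRST(β)\{ε} to FOLLOW(B); if β nullable, add FOLLOW(A).
FOLLOW(S) = {$}


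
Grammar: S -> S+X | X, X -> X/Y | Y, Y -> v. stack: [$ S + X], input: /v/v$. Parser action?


'/' can extend X; shift to build X -> X/Y
Action: shift


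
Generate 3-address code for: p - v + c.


Break into single-operator statements:
t1 = p - v
t2 = t1 + c


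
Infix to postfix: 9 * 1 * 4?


Left to right (same or higher precedence on left)
Postfix: 9 1 * 4 *


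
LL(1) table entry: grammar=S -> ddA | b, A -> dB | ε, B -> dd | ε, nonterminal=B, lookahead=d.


For [B, d]: 'd' ∈ FIRST(dd)
Entry: B -> dd


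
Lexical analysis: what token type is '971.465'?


Pattern: digits with a decimal point
Type: FLOAT_LITERAL


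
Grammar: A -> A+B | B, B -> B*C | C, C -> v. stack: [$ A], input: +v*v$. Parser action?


shift '+' to continue A -> A+B
Action: shift


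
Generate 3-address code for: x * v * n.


Break into single-operator statements:
t1 = x * v
t2 = t1 * n


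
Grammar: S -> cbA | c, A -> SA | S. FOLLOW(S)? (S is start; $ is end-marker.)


$ ∈ FOLLOW(S). For each A -> αBβ: add FIRST(β)\{ε} to FOLLOW(B); if β nullable, add FOLLOW(A).
FOLLOW(S) = {$, c}


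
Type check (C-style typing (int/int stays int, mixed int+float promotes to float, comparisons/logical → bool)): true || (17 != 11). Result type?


Operand types: bool || bool
Rule: logical operators take bool operands and yield bool
Result type: bool


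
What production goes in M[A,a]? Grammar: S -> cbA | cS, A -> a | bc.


For [A, a]: 'a' ∈ FIRST(a)
Entry: A -> a


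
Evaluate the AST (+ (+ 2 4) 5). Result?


Evaluate inner: (+ 2 4) = 6
Evaluate root: (+ 6 5) = 11
Result: 11


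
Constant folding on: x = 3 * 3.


3 * 3 = 9 at compile time
Optimized: x = 9


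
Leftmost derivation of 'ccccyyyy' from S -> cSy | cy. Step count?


Derivation: S => cSy => ccSyy => cccSyyy => ccccyyyy
Steps: 4


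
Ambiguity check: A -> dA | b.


right-linear, alternatives start with distinct terminals 'd' vs 'b': unique leftmost derivation
Unambiguous


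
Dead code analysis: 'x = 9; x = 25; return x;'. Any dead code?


first assignment to x is overwritten before any read
Dead: 'x = 9'


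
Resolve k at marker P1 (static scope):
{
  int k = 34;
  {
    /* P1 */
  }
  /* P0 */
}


P1's block does not declare k; resolves to the enclosing declaration at depth 0
k = 34


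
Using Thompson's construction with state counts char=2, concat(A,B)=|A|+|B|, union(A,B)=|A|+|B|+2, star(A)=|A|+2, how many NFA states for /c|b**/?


Syntax tree has 2 char leaf(s), 1 union(s), 2 star(s)
chars contribute 2×2 = 4; each union adds +2; each star adds +2
Total: 4 + 2 + 4 = 10 states


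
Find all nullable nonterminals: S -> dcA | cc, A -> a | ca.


A nonterminal is nullable iff some alternative derives ε (directly, or every symbol in it is nullable)
Nullable: {}


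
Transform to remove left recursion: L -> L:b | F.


Left-recursive alternatives: L:b; non-recursive: F
Introduce L': L -> FL', L' -> :bL' | ε


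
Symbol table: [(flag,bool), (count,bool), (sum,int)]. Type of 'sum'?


Lookup 'sum' → type int


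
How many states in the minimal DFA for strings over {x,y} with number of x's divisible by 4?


Track (count of x) mod 4: states 0..3, accept at 0
Minimal DFA: 4 states


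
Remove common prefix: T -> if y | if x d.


Common prefix: 'if'
Factored: T -> if T', T' -> y | x d


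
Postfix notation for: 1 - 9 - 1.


Left to right (same or higher precedence on left)
Postfix: 1 9 - 1 -


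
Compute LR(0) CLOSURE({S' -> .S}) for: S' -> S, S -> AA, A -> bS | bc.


Start: S' -> .S
For each item with dot before a nonterminal B, add B -> .γ for every B-production
Closure: [S' -> .S, S -> .AA, A -> .bS, A -> .bc]


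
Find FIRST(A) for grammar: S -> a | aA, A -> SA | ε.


Per alternative of A: FIRST(SA) = {a}; FIRST(ε) = {ε}
FIRST(A) = {a, ε}


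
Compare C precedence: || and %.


'%' is multiplicative (level 10); '||' is logical OR (level 1)
Higher level binds tighter
'%' has higher precedence than '||'


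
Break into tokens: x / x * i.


Scan left to right, longest-match per lexeme
Tokens: ID(x), OP(/), ID(x), OP(*), ID(i)


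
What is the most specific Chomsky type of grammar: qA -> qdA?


LHS has context (more than one symbol) and |LHS| ≤ |RHS|
Classification: Type 1 (Context-Sensitive)


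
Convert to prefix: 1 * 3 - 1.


left-to-right (same/higher precedence on left): tree is (- (* 1 3) 1)
Prefix: - * 1 3 1


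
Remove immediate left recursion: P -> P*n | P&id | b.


Left-recursive alternatives: P*n, P&id; non-recursive: b
Introduce P': P -> bP', P' -> *nP' | &idP' | ε


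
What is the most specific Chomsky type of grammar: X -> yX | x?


Right-linear: every RHS is a terminal or a terminal followed by one nonterminal
Classification: Type 3 (Regular)


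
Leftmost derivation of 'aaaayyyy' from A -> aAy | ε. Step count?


Derivation: A => aAy => aaAyy => aaaAyyy => aaaaAyyyy => aaaayyyy
Steps: 5


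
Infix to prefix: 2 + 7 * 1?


'*' binds tighter: tree is (+ 2 (* 7 1))
Prefix: + 2 * 7 1


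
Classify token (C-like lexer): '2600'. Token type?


Pattern: digits only
Type: INTEGER_LITERAL


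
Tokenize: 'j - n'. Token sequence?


Scan left to right, longest-match per lexeme
Tokens: ID(j), OP(-), ID(n)


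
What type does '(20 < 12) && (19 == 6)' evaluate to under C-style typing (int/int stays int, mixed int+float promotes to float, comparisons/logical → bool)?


Operand types: bool && bool
Rule: logical operators take bool operands and yield bool
Result type: bool


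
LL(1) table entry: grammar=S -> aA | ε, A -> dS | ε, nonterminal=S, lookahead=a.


For [S, a]: 'a' ∈ FIRST(aA)
Entry: S -> aA


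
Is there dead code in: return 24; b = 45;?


statement follows a return and is unreachable
Dead: 'b = 45'


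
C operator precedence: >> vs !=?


'>>' is shift (level 8); '!=' is equality (level 6)
Higher level binds tighter
'>>' has higher precedence than '!='


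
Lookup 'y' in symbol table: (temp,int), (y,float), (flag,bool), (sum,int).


Lookup 'y' → type float


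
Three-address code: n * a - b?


Break into single-operator statements:
t1 = n * a
t2 = t1 - b


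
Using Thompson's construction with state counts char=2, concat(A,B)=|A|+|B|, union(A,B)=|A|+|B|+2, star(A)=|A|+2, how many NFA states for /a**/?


Syntax tree has 1 char leaf(s), 0 union(s), 2 star(s)
chars contribute 1×2 = 2; each union adds +2; each star adds +2
Total: 2 + 0 + 4 = 6 states


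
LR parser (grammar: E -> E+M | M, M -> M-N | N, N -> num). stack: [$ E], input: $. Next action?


start symbol E on stack, input exhausted
Action: accept


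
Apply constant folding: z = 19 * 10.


19 * 10 = 190 at compile time
Optimized: z = 190


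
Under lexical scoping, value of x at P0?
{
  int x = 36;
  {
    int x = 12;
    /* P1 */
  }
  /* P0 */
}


x declared in the same block as P0
x = 36


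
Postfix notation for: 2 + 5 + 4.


Left to right (same or higher precedence on left)
Postfix: 2 5 + 4 +


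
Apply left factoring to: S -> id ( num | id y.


Common prefix: 'id'
Factored: S -> id S', S' -> ( num | y


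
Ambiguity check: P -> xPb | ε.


balanced x^n…b^n: each string has a unique parse
Unambiguous


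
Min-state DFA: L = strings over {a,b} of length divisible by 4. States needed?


Track length mod 4: states 0..3, accept at 0
Minimal DFA: 4 states


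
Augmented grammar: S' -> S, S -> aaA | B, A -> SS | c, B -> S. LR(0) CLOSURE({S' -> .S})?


Start: S' -> .S
For each item with dot before a nonterminal B, add B -> .γ for every B-production
Closure: [S' -> .S, S -> .aaA, S -> .B, B -> .S]


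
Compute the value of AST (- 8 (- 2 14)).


Evaluate inner: (- 2 14) = -12
Evaluate root: (- 8 -12) = 20
Result: 20


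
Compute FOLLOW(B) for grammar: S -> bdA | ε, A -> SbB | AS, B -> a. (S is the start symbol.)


$ ∈ FOLLOW(S). For each A -> αBβ: add FIRST(β)\{ε} to FOLLOW(B); if β nullable, add FOLLOW(A).
FOLLOW(B) = {$, b}


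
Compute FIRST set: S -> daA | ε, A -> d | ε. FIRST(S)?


Per alternative of S: FIRST(daA) = {d}; FIRST(ε) = {ε}
FIRST(S) = {d, ε}


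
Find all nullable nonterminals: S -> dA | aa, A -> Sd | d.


A nonterminal is nullable iff some alternative derives ε (directly, or every symbol in it is nullable)
Nullable: {}


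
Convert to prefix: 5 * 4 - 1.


left-to-right (same/higher precedence on left): tree is (- (* 5 4) 1)
Prefix: - * 5 4 1


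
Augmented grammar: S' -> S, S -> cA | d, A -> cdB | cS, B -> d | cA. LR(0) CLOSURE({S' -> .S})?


Start: S' -> .S
For each item with dot before a nonterminal B, add B -> .γ for every B-production
Closure: [S' -> .S, S -> .cA, S -> .d]


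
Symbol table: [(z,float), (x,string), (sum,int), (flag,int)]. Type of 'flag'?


Lookup 'flag' → type int


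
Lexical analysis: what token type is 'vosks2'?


Pattern: letter/underscore followed by alphanumerics, not a keyword
Type: IDENTIFIER


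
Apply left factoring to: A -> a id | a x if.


Common prefix: 'a'
Factored: A -> a A', A' -> id | x if


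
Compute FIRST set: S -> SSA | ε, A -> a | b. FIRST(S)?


Per alternative of S: FIRST(SSA) = {a, b}; FIRST(ε) = {ε}
FIRST(S) = {a, b, ε}


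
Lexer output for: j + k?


Scan left to right, longest-match per lexeme
Tokens: ID(j), OP(+), ID(k)


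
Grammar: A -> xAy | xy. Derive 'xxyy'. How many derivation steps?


Derivation: A => xAy => xxyy
Steps: 2


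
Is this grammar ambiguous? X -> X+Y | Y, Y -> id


precedence layered via separate nonterminal Y: deterministic
Unambiguous


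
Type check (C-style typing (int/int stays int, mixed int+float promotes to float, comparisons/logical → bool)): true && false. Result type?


Operand types: bool && bool
Rule: logical operators take bool operands and yield bool
Result type: bool


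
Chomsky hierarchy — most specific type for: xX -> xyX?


LHS has context (more than one symbol) and |LHS| ≤ |RHS|
Classification: Type 1 (Context-Sensitive)


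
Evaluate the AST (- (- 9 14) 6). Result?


Evaluate inner: (- 9 14) = -5
Evaluate root: (- -5 6) = -11
Result: -11


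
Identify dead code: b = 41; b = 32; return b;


first assignment to b is overwritten before any read
Dead: 'b = 41'


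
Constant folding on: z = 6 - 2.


6 - 2 = 4 at compile time
Optimized: z = 4


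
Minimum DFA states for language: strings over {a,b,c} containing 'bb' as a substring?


KMP-style automaton: 2 progress states + 1 absorbing accept = 3
Minimal DFA: 3 states


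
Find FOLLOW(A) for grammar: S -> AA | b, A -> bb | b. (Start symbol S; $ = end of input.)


$ ∈ FOLLOW(S). For each A -> αBβ: add FIRST(β)\{ε} to FOLLOW(B); if β nullable, add FOLLOW(A).
FOLLOW(A) = {$, b}


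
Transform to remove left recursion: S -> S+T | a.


Left-recursive alternatives: S+T; non-recursive: a
Introduce S': S -> aS', S' -> +TS' | ε


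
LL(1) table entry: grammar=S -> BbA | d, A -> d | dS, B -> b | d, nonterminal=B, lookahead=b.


For [B, b]: 'b' ∈ FIRST(b)
Entry: B -> b


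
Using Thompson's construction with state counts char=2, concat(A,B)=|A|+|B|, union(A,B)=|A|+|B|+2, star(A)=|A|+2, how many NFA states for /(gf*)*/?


Syntax tree has 2 char leaf(s), 0 union(s), 2 star(s)
chars contribute 2×2 = 4; each union adds +2; each star adds +2
Total: 4 + 0 + 4 = 8 states


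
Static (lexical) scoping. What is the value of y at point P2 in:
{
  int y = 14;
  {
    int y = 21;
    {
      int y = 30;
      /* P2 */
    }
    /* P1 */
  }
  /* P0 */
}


y declared in the same block as P2
y = 30


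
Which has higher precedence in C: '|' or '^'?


'^' is bitwise XOR (level 4); '|' is bitwise OR (level 3)
Higher level binds tighter
'^' has higher precedence than '|'


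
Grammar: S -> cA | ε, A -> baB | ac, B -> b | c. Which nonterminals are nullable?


A nonterminal is nullable iff some alternative derives ε (directly, or every symbol in it is nullable)
Nullable: {S}


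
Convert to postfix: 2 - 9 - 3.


Left to right (same or higher precedence on left)
Postfix: 2 9 - 3 -


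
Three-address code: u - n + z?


Break into single-operator statements:
t1 = u - n
t2 = t1 + z


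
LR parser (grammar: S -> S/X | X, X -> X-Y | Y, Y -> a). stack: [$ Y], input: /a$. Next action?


'Y' (not preceded by X-) is the handle for X -> Y
Action: reduce (X -> Y)


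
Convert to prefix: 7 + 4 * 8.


'*' binds tighter: tree is (+ 7 (* 4 8))
Prefix: + 7 * 4 8


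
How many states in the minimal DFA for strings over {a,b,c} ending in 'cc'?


Track the longest suffix of input matching a prefix of 'cc': 3 classes (prefixes of length 0..2)
Minimal DFA: 3 states


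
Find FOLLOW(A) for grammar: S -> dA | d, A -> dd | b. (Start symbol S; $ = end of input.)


$ ∈ FOLLOW(S). For each A -> αBβ: add FIRST(β)\{ε} to FOLLOW(B); if β nullable, add FOLLOW(A).
FOLLOW(A) = {$}


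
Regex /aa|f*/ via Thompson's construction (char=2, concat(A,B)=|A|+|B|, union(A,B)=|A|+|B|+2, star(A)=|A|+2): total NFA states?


Syntax tree has 3 char leaf(s), 1 union(s), 1 star(s)
chars contribute 3×2 = 6; each union adds +2; each star adds +2
Total: 6 + 2 + 2 = 10 states


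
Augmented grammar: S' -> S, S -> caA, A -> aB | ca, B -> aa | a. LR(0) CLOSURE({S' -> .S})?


Start: S' -> .S
For each item with dot before a nonterminal B, add B -> .γ for every B-production
Closure: [S' -> .S, S -> .caA]


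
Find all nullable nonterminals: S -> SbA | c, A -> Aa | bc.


A nonterminal is nullable iff some alternative derives ε (directly, or every symbol in it is nullable)
Nullable: {}


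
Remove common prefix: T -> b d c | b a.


Common prefix: 'b'
Factored: T -> b T', T' -> d c | a


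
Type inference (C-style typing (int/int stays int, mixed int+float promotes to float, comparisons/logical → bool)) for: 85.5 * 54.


Operand types: float * int
Rule: mixed int/float promotes to float; int/int stays int
Result type: float


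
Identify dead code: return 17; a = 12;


statement follows a return and is unreachable
Dead: 'a = 12'


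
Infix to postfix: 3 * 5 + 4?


Left to right (same or higher precedence on left)
Postfix: 3 5 * 4 +


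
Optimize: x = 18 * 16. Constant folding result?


18 * 16 = 288 at compile time
Optimized: x = 288


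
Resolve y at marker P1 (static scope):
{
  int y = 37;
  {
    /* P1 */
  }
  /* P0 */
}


P1's block does not declare y; resolves to the enclosing declaration at depth 0
y = 37


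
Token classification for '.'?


Pattern: operator symbol
Type: OPERATOR


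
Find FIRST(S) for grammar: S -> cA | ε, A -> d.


Per alternative of S: FIRST(cA) = {c}; FIRST(ε) = {ε}
FIRST(S) = {c, ε}


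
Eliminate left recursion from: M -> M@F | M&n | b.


Left-recursive alternatives: M@F, M&n; non-recursive: b
Introduce M': M -> bM', M' -> @FM' | &nM' | ε


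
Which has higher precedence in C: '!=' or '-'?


'-' is additive (level 9); '!=' is equality (level 6)
Higher level binds tighter
'-' has higher precedence than '!='


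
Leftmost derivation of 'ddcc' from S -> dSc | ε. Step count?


Derivation: S => dSc => ddScc => ddcc
Steps: 3


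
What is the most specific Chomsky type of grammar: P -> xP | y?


Right-linear: every RHS is a terminal or a terminal followed by one nonterminal
Classification: Type 3 (Regular)


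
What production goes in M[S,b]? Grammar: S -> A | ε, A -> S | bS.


For [S, b]: 'b' ∈ FIRST(A)
Entry: S -> A


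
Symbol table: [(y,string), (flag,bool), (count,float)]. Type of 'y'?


Lookup 'y' → type string


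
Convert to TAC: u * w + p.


Break into single-operator statements:
t1 = u * w
t2 = t1 + p


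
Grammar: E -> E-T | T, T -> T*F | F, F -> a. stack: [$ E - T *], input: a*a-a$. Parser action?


no handle; shift 'a'
Action: shift


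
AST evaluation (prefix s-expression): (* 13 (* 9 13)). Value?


Evaluate inner: (* 9 13) = 117
Evaluate root: (* 13 117) = 1521
Result: 1521


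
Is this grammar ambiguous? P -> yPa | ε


balanced y^n…a^n: each string has a unique parse
Unambiguous


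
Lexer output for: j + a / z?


Scan left to right, longest-match per lexeme
Tokens: ID(j), OP(+), ID(a), OP(/), ID(z)


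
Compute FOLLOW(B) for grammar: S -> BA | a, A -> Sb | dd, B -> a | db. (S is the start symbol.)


$ ∈ FOLLOW(S). For each A -> αBβ: add FIRST(β)\{ε} to FOLLOW(B); if β nullable, add FOLLOW(A).
FOLLOW(B) = {a, d}


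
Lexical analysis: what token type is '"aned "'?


Pattern: double-quoted sequence
Type: STRING_LITERAL


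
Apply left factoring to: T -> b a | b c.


Common prefix: 'b'
Factored: T -> b T', T' -> a | c


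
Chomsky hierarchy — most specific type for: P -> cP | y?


Right-linear: every RHS is a terminal or a terminal followed by one nonterminal
Classification: Type 3 (Regular)


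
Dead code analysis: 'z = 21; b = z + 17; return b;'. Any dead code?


z is read by b's definition; b is returned
No dead code


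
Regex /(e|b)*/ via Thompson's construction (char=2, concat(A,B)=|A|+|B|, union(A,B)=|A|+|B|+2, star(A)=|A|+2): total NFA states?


Syntax tree has 2 char leaf(s), 1 union(s), 1 star(s)
chars contribute 2×2 = 4; each union adds +2; each star adds +2
Total: 4 + 2 + 2 = 8 states


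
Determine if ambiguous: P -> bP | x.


right-linear, alternatives start with distinct terminals 'b' vs 'x': unique leftmost derivation
Unambiguous


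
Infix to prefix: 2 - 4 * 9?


'*' binds tighter: tree is (- 2 (* 4 9))
Prefix: - 2 * 4 9


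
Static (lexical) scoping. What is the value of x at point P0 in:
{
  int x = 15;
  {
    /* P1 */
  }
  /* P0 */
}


x declared in the same block as P0
x = 15


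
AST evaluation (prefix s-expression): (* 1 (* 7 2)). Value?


Evaluate inner: (* 7 2) = 14
Evaluate root: (* 1 14) = 14
Result: 14


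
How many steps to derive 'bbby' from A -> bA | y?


Derivation: A => bA => bbA => bbbA => bbby
Steps: 4


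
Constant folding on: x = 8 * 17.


8 * 17 = 136 at compile time
Optimized: x = 136


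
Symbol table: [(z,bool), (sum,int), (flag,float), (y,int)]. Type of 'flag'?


Lookup 'flag' → type float


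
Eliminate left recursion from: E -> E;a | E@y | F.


Left-recursive alternatives: E;a, E@y; non-recursive: F
Introduce E': E -> FE', E' -> ;aE' | @yE' | ε


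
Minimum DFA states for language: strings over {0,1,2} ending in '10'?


Track the longest suffix of input matching a prefix of '10': 3 classes (prefixes of length 0..2)
Minimal DFA: 3 states


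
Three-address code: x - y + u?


Break into single-operator statements:
t1 = x - y
t2 = t1 + u


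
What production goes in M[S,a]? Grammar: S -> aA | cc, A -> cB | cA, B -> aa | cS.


For [S, a]: 'a' ∈ FIRST(aA)
Entry: S -> aA


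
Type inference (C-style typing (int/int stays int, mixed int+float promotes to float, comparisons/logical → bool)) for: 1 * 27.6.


Operand types: int * float
Rule: mixed int/float promotes to float; int/int stays int
Result type: float


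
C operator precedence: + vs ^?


'+' is additive (level 9); '^' is bitwise XOR (level 4)
Higher level binds tighter
'+' has higher precedence than '^'


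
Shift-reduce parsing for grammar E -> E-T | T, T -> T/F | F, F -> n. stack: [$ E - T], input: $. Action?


handle 'E-T' on top; lookahead ∈ FOLLOW(E) = {-, $}
Action: reduce (E -> E-T)


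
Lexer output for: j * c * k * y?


Scan left to right, longest-match per lexeme
Tokens: ID(j), OP(*), ID(c), OP(*), ID(k), OP(*), ID(y)


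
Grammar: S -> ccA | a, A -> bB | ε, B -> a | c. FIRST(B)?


Per alternative of B: FIRST(a) = {a}; FIRST(c) = {c}
FIRST(B) = {a, c}


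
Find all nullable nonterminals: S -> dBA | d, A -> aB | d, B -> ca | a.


A nonterminal is nullable iff some alternative derives ε (directly, or every symbol in it is nullable)
Nullable: {}


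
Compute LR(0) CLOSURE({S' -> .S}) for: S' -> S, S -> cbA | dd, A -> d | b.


Start: S' -> .S
For each item with dot before a nonterminal B, add B -> .γ for every B-production
Closure: [S' -> .S, S -> .cbA, S -> .dd]


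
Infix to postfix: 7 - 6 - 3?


Left to right (same or higher precedence on left)
Postfix: 7 6 - 3 -


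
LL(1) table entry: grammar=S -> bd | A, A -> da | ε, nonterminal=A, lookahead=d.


For [A, d]: 'd' ∈ FIRST(da)
Entry: A -> da


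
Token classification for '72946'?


Pattern: digits only
Type: INTEGER_LITERAL


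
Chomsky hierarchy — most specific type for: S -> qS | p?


Right-linear: every RHS is a terminal or a terminal followed by one nonterminal
Classification: Type 3 (Regular)


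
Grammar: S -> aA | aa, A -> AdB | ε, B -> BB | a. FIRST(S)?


Per alternative of S: FIRST(aA) = {a}; FIRST(aa) = {a}
FIRST(S) = {a}


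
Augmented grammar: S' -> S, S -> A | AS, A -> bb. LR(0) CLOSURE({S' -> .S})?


Start: S' -> .S
For each item with dot before a nonterminal B, add B -> .γ for every B-production
Closure: [S' -> .S, S -> .A, S -> .AS, A -> .bb]


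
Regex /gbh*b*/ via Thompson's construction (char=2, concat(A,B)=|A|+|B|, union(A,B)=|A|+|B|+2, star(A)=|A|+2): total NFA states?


Syntax tree has 4 char leaf(s), 0 union(s), 2 star(s)
chars contribute 4×2 = 8; each union adds +2; each star adds +2
Total: 8 + 0 + 4 = 12 states


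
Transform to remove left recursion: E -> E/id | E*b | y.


Left-recursive alternatives: E/id, E*b; non-recursive: y
Introduce E': E -> yE', E' -> /idE' | *bE' | ε


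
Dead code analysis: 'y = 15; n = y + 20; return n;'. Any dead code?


y is read by n's definition; n is returned
No dead code


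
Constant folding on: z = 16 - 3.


16 - 3 = 13 at compile time
Optimized: z = 13


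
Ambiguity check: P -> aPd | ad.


balanced a^n…d^n: each string has a unique parse
Unambiguous


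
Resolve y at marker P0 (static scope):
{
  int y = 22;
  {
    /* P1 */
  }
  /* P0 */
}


y declared in the same block as P0
y = 22


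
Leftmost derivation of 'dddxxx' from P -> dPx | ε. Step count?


Derivation: P => dPx => ddPxx => dddPxxx => dddxxx
Steps: 4


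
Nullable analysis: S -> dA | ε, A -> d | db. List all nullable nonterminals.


A nonterminal is nullable iff some alternative derives ε (directly, or every symbol in it is nullable)
Nullable: {S}


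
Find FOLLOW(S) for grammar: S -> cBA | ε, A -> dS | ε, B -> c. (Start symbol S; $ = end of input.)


$ ∈ FOLLOW(S). For each A -> αBβ: add FIRST(β)\{ε} to FOLLOW(B); if β nullable, add FOLLOW(A).
FOLLOW(S) = {$}


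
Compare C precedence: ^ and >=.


'>=' is relational (level 7); '^' is bitwise XOR (level 4)
Higher level binds tighter
'>=' has higher precedence than '^'


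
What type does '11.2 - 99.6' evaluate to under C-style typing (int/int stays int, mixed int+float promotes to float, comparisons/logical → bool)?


Operand types: float - float
Rule: mixed int/float promotes to float; int/int stays int
Result type: float


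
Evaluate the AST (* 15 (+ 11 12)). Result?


Evaluate inner: (+ 11 12) = 23
Evaluate root: (* 15 23) = 345
Result: 345


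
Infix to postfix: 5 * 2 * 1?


Left to right (same or higher precedence on left)
Postfix: 5 2 * 1 *


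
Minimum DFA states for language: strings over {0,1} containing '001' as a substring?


KMP-style automaton: 3 progress states + 1 absorbing accept = 4
Minimal DFA: 4 states


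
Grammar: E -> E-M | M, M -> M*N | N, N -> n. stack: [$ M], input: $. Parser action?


lookahead ∉ {*} so M won't extend; reduce E -> M
Action: reduce (E -> M)


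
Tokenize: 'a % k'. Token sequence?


Scan left to right, longest-match per lexeme
Tokens: ID(a), OP(%), ID(k)


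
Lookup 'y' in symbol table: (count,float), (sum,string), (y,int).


Lookup 'y' → type int


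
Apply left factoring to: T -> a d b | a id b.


Common prefix: 'a'
Factored: T -> a T', T' -> d b | id b


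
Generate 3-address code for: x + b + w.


Break into single-operator statements:
t1 = x + b
t2 = t1 + w


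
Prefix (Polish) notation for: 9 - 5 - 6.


left-to-right (same/higher precedence on left): tree is (- (- 9 5) 6)
Prefix: - - 9 5 6


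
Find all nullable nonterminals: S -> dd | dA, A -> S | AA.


A nonterminal is nullable iff some alternative derives ε (directly, or every symbol in it is nullable)
Nullable: {}


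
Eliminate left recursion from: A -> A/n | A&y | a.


Left-recursive alternatives: A/n, A&y; non-recursive: a
Introduce A': A -> aA', A' -> /nA' | &yA' | ε


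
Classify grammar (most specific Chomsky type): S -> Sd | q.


Left-linear: every RHS is a terminal or one nonterminal followed by a terminal
Classification: Type 3 (Regular)


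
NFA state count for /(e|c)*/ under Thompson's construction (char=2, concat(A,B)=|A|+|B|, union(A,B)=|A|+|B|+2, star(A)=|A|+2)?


Syntax tree has 2 char leaf(s), 1 union(s), 1 star(s)
chars contribute 2×2 = 4; each union adds +2; each star adds +2
Total: 4 + 2 + 2 = 8 states


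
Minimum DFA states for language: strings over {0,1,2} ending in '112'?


Track the longest suffix of input matching a prefix of '112': 4 classes (prefixes of length 0..3)
Minimal DFA: 4 states


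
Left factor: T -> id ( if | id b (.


Common prefix: 'id'
Factored: T -> id T', T' -> ( if | b (


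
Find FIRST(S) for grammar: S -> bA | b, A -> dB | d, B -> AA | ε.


Per alternative of S: FIRST(bA) = {b}; FIRST(b) = {b}
FIRST(S) = {b}


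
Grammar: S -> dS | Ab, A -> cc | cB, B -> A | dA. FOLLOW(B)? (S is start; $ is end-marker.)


$ ∈ FOLLOW(S). For each A -> αBβ: add FIRST(β)\{ε} to FOLLOW(B); if β nullable, add FOLLOW(A).
FOLLOW(B) = {b}


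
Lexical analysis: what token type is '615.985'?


Pattern: digits with a decimal point
Type: FLOAT_LITERAL


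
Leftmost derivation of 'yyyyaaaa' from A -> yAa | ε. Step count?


Derivation: A => yAa => yyAaa => yyyAaaa => yyyyAaaaa => yyyyaaaa
Steps: 5


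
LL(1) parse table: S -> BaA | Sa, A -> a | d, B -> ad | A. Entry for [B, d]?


For [B, d]: 'd' ∈ FIRST(A)
Entry: B -> A


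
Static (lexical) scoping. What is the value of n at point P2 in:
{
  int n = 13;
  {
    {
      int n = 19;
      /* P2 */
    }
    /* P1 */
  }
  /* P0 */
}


n declared in the same block as P2
n = 19


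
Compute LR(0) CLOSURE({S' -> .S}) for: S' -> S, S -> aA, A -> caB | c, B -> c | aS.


Start: S' -> .S
For each item with dot before a nonterminal B, add B -> .γ for every B-production
Closure: [S' -> .S, S -> .aA]


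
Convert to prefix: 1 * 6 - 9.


left-to-right (same/higher precedence on left): tree is (- (* 1 6) 9)
Prefix: - * 1 6 9


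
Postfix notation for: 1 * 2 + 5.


Left to right (same or higher precedence on left)
Postfix: 1 2 * 5 +


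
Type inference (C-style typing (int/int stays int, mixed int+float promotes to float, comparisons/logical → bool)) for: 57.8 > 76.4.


Operand types: float > float
Rule: comparison yields bool
Result type: bool


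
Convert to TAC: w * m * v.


Break into single-operator statements:
t1 = w * m
t2 = t1 * v


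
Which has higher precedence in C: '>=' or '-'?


'-' is additive (level 9); '>=' is relational (level 7)
Higher level binds tighter
'-' has higher precedence than '>='


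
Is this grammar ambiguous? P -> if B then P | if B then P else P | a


dangling else: 'if B then if B then a else a' parses two ways
Ambiguous


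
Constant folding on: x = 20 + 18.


20 + 18 = 38 at compile time
Optimized: x = 38


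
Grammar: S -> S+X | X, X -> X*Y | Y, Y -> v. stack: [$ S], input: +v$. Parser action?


shift '+' to continue S -> S+X
Action: shift


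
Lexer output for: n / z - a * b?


Scan left to right, longest-match per lexeme
Tokens: ID(n), OP(/), ID(z), OP(-), ID(a), OP(*), ID(b)


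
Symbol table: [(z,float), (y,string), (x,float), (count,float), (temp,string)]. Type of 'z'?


Lookup 'z' → type float


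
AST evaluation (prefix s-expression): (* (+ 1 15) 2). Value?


Evaluate inner: (+ 1 15) = 16
Evaluate root: (* 16 2) = 32
Result: 32


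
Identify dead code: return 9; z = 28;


statement follows a return and is unreachable
Dead: 'z = 28'


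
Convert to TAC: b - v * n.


Break into single-operator statements:
t1 = v * n
t2 = b - t1


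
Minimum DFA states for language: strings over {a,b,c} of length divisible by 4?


Track length mod 4: states 0..3, accept at 0
Minimal DFA: 4 states


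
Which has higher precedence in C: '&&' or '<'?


'<' is relational (level 7); '&&' is logical AND (level 2)
Higher level binds tighter
'<' has higher precedence than '&&'


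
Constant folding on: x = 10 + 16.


10 + 16 = 26 at compile time
Optimized: x = 26


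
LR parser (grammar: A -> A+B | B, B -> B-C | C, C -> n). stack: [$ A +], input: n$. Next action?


no handle ('A+' is not any RHS); shift 'n'
Action: shift


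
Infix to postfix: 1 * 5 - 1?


Left to right (same or higher precedence on left)
Postfix: 1 5 * 1 -


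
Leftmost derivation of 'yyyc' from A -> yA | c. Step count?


Derivation: A => yA => yyA => yyyA => yyyc
Steps: 4


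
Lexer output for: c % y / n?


Scan left to right, longest-match per lexeme
Tokens: ID(c), OP(%), ID(y), OP(/), ID(n)


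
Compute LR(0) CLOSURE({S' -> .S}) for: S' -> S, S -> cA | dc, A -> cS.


Start: S' -> .S
For each item with dot before a nonterminal B, add B -> .γ for every B-production
Closure: [S' -> .S, S -> .cA, S -> .dc]


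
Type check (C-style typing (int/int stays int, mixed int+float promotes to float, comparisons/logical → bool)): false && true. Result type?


Operand types: bool && bool
Rule: logical operators take bool operands and yield bool
Result type: bool


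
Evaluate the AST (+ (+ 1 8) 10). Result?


Evaluate inner: (+ 1 8) = 9
Evaluate root: (+ 9 10) = 19
Result: 19


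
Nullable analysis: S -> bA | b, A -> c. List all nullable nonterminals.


A nonterminal is nullable iff some alternative derives ε (directly, or every symbol in it is nullable)
Nullable: {}


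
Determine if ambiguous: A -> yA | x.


right-linear, alternatives start with distinct terminals 'y' vs 'x': unique leftmost derivation
Unambiguous
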